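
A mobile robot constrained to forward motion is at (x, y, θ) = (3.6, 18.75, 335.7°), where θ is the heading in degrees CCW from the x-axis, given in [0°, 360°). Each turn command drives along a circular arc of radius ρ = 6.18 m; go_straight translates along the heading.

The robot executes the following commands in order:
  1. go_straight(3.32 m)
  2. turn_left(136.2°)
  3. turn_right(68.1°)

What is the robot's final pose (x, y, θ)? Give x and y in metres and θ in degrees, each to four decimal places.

(16.3596, 32.0869, 43.8000°)

set_pose: (x, y, θ) = (3.6000, 18.7500, 335.7000°), ρ = 6.18
go_straight(3.32): x += 3.32·cos θ, y += 3.32·sin θ → (6.6259, 17.3838, 335.7000°)
turn_left(136.2°): centre at ρ to the left, rotate +136.2° → (14.9030, 25.3213, 471.9000° ≡ 111.9000°)
turn_right(68.1°): centre at ρ to the right, rotate −68.1° → (16.3596, 32.0869, 43.8000°)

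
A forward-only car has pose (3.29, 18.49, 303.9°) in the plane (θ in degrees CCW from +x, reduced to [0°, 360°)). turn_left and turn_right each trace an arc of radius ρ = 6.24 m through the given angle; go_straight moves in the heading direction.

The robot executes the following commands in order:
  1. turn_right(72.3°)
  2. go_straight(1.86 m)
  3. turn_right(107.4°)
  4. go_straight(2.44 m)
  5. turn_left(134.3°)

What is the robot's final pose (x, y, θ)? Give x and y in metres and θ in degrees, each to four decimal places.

(-20.8528, 9.7993, 258.5000°)

set_pose: (x, y, θ) = (3.2900, 18.4900, 303.9000°), ρ = 6.24
turn_right(72.3°): centre at ρ to the right, rotate −72.3° → (3.0010, 11.1337, 231.6000°)
go_straight(1.86): x += 1.86·cos θ, y += 1.86·sin θ → (1.8456, 9.6760, 231.6000°)
turn_right(107.4°): centre at ρ to the right, rotate −107.4° → (-8.2056, 10.0446, 124.2000°)
go_straight(2.44): x += 2.44·cos θ, y += 2.44·sin θ → (-9.5771, 12.0627, 124.2000°)
turn_left(134.3°): centre at ρ to the left, rotate +134.3° → (-20.8528, 9.7993, 258.5000°)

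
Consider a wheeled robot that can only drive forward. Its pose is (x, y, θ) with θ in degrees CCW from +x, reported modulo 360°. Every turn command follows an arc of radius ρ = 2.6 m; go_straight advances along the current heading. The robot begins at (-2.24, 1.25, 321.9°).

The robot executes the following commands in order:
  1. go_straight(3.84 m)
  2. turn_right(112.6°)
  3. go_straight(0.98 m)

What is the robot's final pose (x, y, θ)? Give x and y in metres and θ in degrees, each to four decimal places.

set_pose: (x, y, θ) = (-2.2400, 1.2500, 321.9000°), ρ = 2.6
go_straight(3.84): x += 3.84·cos θ, y += 3.84·sin θ → (0.7818, -1.1194, 321.9000°)
turn_right(112.6°): centre at ρ to the right, rotate −112.6° → (0.4499, -5.4328, 209.3000°)
go_straight(0.98): x += 0.98·cos θ, y += 0.98·sin θ → (-0.4047, -5.9124, 209.3000°)

(-0.4047, -5.9124, 209.3000°)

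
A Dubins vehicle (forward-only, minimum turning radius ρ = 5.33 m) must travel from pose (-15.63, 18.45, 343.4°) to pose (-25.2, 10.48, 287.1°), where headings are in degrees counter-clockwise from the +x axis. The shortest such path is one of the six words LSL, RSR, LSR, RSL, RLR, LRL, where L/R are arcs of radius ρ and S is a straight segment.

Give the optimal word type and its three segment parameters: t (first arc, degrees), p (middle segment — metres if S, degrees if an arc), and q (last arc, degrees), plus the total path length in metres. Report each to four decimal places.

Let ψ = atan2(Δy, Δx) = atan2(-7.97, -9.57) = -140.2121° be the start→goal bearing.
Normalize: d = |goal − start| / ρ = 12.454148/5.33 = 2.336613, α = (θ_start − ψ) mod 360° = 123.6121° = 2.157438 rad, β = (θ_goal − ψ) mod 360° = 67.3121° = 1.174818 rad.
Common terms: sin α = 0.832804, cos α = -0.553567, sin β = 0.922620, cos β = 0.385711, cos(α−β) = 0.554844, d² = 5.459761. Work in radians in the unit-radius frame; every candidate has L = ρ·(t + p + q).
LSL: p² = 2 + d² − 2cos(α−β) + 2d(sin α − sin β) = 5.930345; p = √p² = 2.435230; φ = atan2(cos β − cos α, d + sin α − sin β) = 0.395971 rad; t = (φ − α) mod 2π = 4.521718 rad, q = (β − φ) mod 2π = 0.778847 rad → L = 5.33·(4.521718 + 2.435230 + 0.778847) = 5.33·7.735795 = 41.231787 m
RSR: p² = 2 + d² − 2cos(α−β) + 2d(sin β − sin α) = 6.769799; p = √p² = 2.601884; φ = atan2(cos α − cos β, d − sin α + sin β) = -0.369339 rad; t = (α − φ) mod 2π = 2.526778 rad, q = (φ − β) mod 2π = 4.739028 rad → L = 5.33·(2.526778 + 2.601884 + 4.739028) = 5.33·9.867689 = 52.594784 m
LSR: p² = d² − 2 + 2cos(α−β) + 2d(sin α + sin β) = 12.772943; p = √p² = 3.573925; φ = atan2(−cos α − cos β, d + sin α + sin β) − atan2(−2, p) = 0.551188 rad; t = (φ − α) mod 2π = 4.676935 rad, q = (φ − β) mod 2π = 5.659555 rad → L = 5.33·(4.676935 + 3.573925 + 5.659555) = 5.33·13.910415 = 74.142514 m
RSL: p² = d² − 2 + 2cos(α−β) − 2d(sin α + sin β) = -3.634043 < 0 → infeasible
RLR: c = (6 − d² + 2cos(α−β) + 2d(sin α − sin β))/8 = 0.153775; p = 2π − arccos c = 4.866777 rad; φ = atan2(cos α − cos β, d − sin α + sin β) = -0.369339 rad; t = (α − φ + p/2) mod 2π = 4.960166 rad, q = (α − β − t + p) mod 2π = 0.889231 rad → L = 5.33·(4.960166 + 4.866777 + 0.889231) = 5.33·10.716174 = 57.117206 m
LRL: c = (6 − d² + 2cos(α−β) − 2d(sin α − sin β))/8 = 0.258707; p = 2π − arccos c = 4.974072 rad; φ = atan2(cos β − cos α, d + sin α − sin β) = 0.395971 rad; t = (φ − α + p/2) mod 2π = 0.725569 rad, q = (β − α − t + p) mod 2π = 3.265883 rad → L = 5.33·(0.725569 + 4.974072 + 3.265883) = 5.33·8.965524 = 47.786243 m
Shortest: LSL with L = 41.231787 m ≈ 41.2318 m
Convert LSL to answer units (arcs ×180/π): t = 4.521718·180/π = 259.0754°, p = ρ·p = 5.33·2.435230 = 12.9798 m, q = 0.778847·180/π = 44.6246°, L = 41.2318 m.

LSL: t = 259.0754°, p = 12.9798 m, q = 44.6246°, L = 41.2318 m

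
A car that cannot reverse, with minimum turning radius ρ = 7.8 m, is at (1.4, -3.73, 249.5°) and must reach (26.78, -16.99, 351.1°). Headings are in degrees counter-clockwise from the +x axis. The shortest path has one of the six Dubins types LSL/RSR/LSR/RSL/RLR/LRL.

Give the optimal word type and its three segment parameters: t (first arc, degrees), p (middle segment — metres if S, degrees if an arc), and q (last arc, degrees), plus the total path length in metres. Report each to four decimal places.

Let ψ = atan2(Δy, Δx) = atan2(-13.26, 25.38) = -27.5852° be the start→goal bearing.
Normalize: d = |goal − start| / ρ = 28.635153/7.8 = 3.671173, α = (θ_start − ψ) mod 360° = 277.0852° = 4.836049 rad, β = (θ_goal − ψ) mod 360° = 18.6852° = 0.326118 rad.
Common terms: sin α = -0.992364, cos α = 0.123345, sin β = 0.320368, cos β = 0.947293, cos(α−β) = -0.201078, d² = 13.477515. Work in radians in the unit-radius frame; every candidate has L = ρ·(t + p + q).
LSL: p² = 2 + d² − 2cos(α−β) + 2d(sin α − sin β) = 6.241135; p = √p² = 2.498226; φ = atan2(cos β − cos α, d + sin α − sin β) = 0.336106 rad; t = (φ − α) mod 2π = 1.783242 rad, q = (β − φ) mod 2π = 6.273198 rad → L = 7.8·(1.783242 + 2.498226 + 6.273198) = 7.8·10.554666 = 82.326397 m
RSR: p² = 2 + d² − 2cos(α−β) + 2d(sin β − sin α) = 25.518206; p = √p² = 5.051555; φ = atan2(cos α − cos β, d − sin α + sin β) = -0.163840 rad; t = (α − φ) mod 2π = 4.999889 rad, q = (φ − β) mod 2π = 5.793227 rad → L = 7.8·(4.999889 + 5.051555 + 5.793227) = 7.8·15.844671 = 123.588433 m
LSR: p² = d² − 2 + 2cos(α−β) + 2d(sin α + sin β) = 6.141335; p = √p² = 2.478172; φ = atan2(−cos α − cos β, d + sin α + sin β) − atan2(−2, p) = 0.336146 rad; t = (φ − α) mod 2π = 1.783282 rad, q = (φ − β) mod 2π = 0.010027 rad → L = 7.8·(1.783282 + 2.478172 + 0.010027) = 7.8·4.271481 = 33.317554 m
RSL: p² = d² − 2 + 2cos(α−β) − 2d(sin α + sin β) = 16.009382; p = √p² = 4.001173; φ = atan2(cos α + cos β, d − sin α − sin β) − atan2(2, p) = -0.221838 rad; t = (α − φ) mod 2π = 5.057887 rad, q = (β − φ) mod 2π = 0.547957 rad → L = 7.8·(5.057887 + 4.001173 + 0.547957) = 7.8·9.607017 = 74.934731 m
RLR: c = (6 − d² + 2cos(α−β) + 2d(sin α − sin β))/8 = -2.189776, |c| > 1 → infeasible
LRL: c = (6 − d² + 2cos(α−β) − 2d(sin α − sin β))/8 = 0.219858; p = 2π − arccos c = 4.934058 rad; φ = atan2(cos β − cos α, d + sin α − sin β) = 0.336106 rad; t = (φ − α + p/2) mod 2π = 4.250271 rad, q = (β − α − t + p) mod 2π = 2.457042 rad → L = 7.8·(4.250271 + 4.934058 + 2.457042) = 7.8·11.641371 = 90.802690 m
Shortest: LSR with L = 33.317554 m ≈ 33.3176 m
Convert LSR to answer units (arcs ×180/π): t = 1.783282·180/π = 102.1745°, p = ρ·p = 7.8·2.478172 = 19.3297 m, q = 0.010027·180/π = 0.5745°, L = 33.3176 m.

LSR: t = 102.1745°, p = 19.3297 m, q = 0.5745°, L = 33.3176 m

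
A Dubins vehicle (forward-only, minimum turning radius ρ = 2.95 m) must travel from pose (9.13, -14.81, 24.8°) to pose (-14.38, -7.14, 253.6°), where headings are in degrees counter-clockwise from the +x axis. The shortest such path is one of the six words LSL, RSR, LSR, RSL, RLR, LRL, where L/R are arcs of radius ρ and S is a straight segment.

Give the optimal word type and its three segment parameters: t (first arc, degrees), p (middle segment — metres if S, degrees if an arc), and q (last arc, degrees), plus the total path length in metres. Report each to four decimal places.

LSL: t = 143.1253°, p = 19.8825 m, q = 85.6747°, L = 31.6628 m

Let ψ = atan2(Δy, Δx) = atan2(7.67, -23.51) = 161.9314° be the start→goal bearing.
Normalize: d = |goal − start| / ρ = 24.729517/2.95 = 8.382887, α = (θ_start − ψ) mod 360° = 222.8686° = 3.889791 rad, β = (θ_goal − ψ) mod 360° = 91.6686° = 1.599919 rad.
Common terms: sin α = -0.680319, cos α = -0.732916, sin β = 0.999576, cos β = -0.029119, cos(α−β) = -0.658689, d² = 70.272795. Work in radians in the unit-radius frame; every candidate has L = ρ·(t + p + q).
LSL: p² = 2 + d² − 2cos(α−β) + 2d(sin α − sin β) = 45.425427; p = √p² = 6.739839; φ = atan2(cos β − cos α, d + sin α − sin β) = 0.104614 rad; t = (φ − α) mod 2π = 2.498008 rad, q = (β − φ) mod 2π = 1.495305 rad → L = 2.95·(2.498008 + 6.739839 + 1.495305) = 2.95·10.733152 = 31.662799 m
RSR: p² = 2 + d² − 2cos(α−β) + 2d(sin β − sin α) = 101.754921; p = √p² = 10.087364; φ = atan2(cos α − cos β, d − sin α + sin β) = -0.069827 rad; t = (α − φ) mod 2π = 3.959618 rad, q = (φ − β) mod 2π = 4.613439 rad → L = 2.95·(3.959618 + 10.087364 + 4.613439) = 2.95·18.660422 = 55.048244 m
LSR: p² = d² − 2 + 2cos(α−β) + 2d(sin α + sin β) = 72.307998; p = √p² = 8.503411; φ = atan2(−cos α − cos β, d + sin α + sin β) − atan2(−2, p) = 0.318347 rad; t = (φ − α) mod 2π = 2.711741 rad, q = (φ − β) mod 2π = 5.001613 rad → L = 2.95·(2.711741 + 8.503411 + 5.001613) = 2.95·16.216765 = 47.839458 m
RSL: p² = d² − 2 + 2cos(α−β) − 2d(sin α + sin β) = 61.602834; p = √p² = 7.848747; φ = atan2(cos α + cos β, d − sin α − sin β) − atan2(2, p) = -0.343731 rad; t = (α − φ) mod 2π = 4.233522 rad, q = (β − φ) mod 2π = 1.943650 rad → L = 2.95·(4.233522 + 7.848747 + 1.943650) = 2.95·14.025919 = 41.376460 m
RLR: c = (6 − d² + 2cos(α−β) + 2d(sin α − sin β))/8 = -11.719365, |c| > 1 → infeasible
LRL: c = (6 − d² + 2cos(α−β) − 2d(sin α − sin β))/8 = -4.678178, |c| > 1 → infeasible
Shortest: LSL with L = 31.662799 m ≈ 31.6628 m
Convert LSL to answer units (arcs ×180/π): t = 2.498008·180/π = 143.1253°, p = ρ·p = 2.95·6.739839 = 19.8825 m, q = 1.495305·180/π = 85.6747°, L = 31.6628 m.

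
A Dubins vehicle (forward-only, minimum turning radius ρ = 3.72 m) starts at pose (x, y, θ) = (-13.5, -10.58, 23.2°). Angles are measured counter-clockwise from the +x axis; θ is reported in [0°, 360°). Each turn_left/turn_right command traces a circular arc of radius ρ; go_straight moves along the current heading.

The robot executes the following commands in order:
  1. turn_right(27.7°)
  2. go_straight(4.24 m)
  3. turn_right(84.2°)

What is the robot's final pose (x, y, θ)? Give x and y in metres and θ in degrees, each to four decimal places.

set_pose: (x, y, θ) = (-13.5000, -10.5800, 23.2000°), ρ = 3.72
turn_right(27.7°): centre at ρ to the right, rotate −27.7° → (-11.7427, -10.2907, -4.5000° ≡ 355.5000°)
go_straight(4.24): x += 4.24·cos θ, y += 4.24·sin θ → (-7.5157, -10.6233, 355.5000°)
turn_right(84.2°): centre at ρ to the right, rotate −84.2° → (-4.0886, -14.2475, 271.3000°)

(-4.0886, -14.2475, 271.3000°)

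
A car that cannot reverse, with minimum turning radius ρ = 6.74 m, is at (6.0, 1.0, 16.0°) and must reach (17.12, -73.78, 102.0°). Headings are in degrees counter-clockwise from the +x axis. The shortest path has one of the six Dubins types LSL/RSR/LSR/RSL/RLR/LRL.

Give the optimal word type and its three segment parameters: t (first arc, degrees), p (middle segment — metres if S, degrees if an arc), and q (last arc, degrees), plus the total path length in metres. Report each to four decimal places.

Let ψ = atan2(Δy, Δx) = atan2(-74.78, 11.12) = -81.5419° be the start→goal bearing.
Normalize: d = |goal − start| / ρ = 75.602267/6.74 = 11.216954, α = (θ_start − ψ) mod 360° = 97.5419° = 1.702428 rad, β = (θ_goal − ψ) mod 360° = 183.5419° = 3.203411 rad.
Common terms: sin α = 0.991349, cos α = -0.131252, sin β = -0.061779, cos β = -0.998090, cos(α−β) = 0.069756, d² = 125.820048. Work in radians in the unit-radius frame; every candidate has L = ρ·(t + p + q).
LSL: p² = 2 + d² − 2cos(α−β) + 2d(sin α − sin β) = 151.306313; p = √p² = 12.300663; φ = atan2(cos β − cos α, d + sin α − sin β) = -0.070529 rad; t = (φ − α) mod 2π = 4.510228 rad, q = (β − φ) mod 2π = 3.273940 rad → L = 6.74·(4.510228 + 12.300663 + 3.273940) = 6.74·20.084832 = 135.371765 m
RSR: p² = 2 + d² − 2cos(α−β) + 2d(sin β − sin α) = 104.054757; p = √p² = 10.200723; φ = atan2(cos α − cos β, d − sin α + sin β) = 0.085081 rad; t = (α − φ) mod 2π = 1.617347 rad, q = (φ − β) mod 2π = 3.164855 rad → L = 6.74·(1.617347 + 10.200723 + 3.164855) = 6.74·14.982925 = 100.984918 m
LSR: p² = d² − 2 + 2cos(α−β) + 2d(sin α + sin β) = 144.813449; p = √p² = 12.033846; φ = atan2(−cos α − cos β, d + sin α + sin β) − atan2(−2, p) = 0.257403 rad; t = (φ − α) mod 2π = 4.838160 rad, q = (φ − β) mod 2π = 3.337177 rad → L = 6.74·(4.838160 + 12.033846 + 3.337177) = 6.74·20.209183 = 136.209892 m
RSL: p² = d² − 2 + 2cos(α−β) − 2d(sin α + sin β) = 103.105673; p = √p² = 10.154096; φ = atan2(cos α + cos β, d − sin α − sin β) − atan2(2, p) = -0.303817 rad; t = (α − φ) mod 2π = 2.006245 rad, q = (β − φ) mod 2π = 3.507228 rad → L = 6.74·(2.006245 + 10.154096 + 3.507228) = 6.74·15.667569 = 105.599416 m
RLR: c = (6 − d² + 2cos(α−β) + 2d(sin α − sin β))/8 = -12.006845, |c| > 1 → infeasible
LRL: c = (6 − d² + 2cos(α−β) − 2d(sin α − sin β))/8 = -17.913289, |c| > 1 → infeasible
Shortest: RSR with L = 100.984918 m ≈ 100.9849 m
Convert RSR to answer units (arcs ×180/π): t = 1.617347·180/π = 92.6672°, p = ρ·p = 6.74·10.200723 = 68.7529 m, q = 3.164855·180/π = 181.3328°, L = 100.9849 m.

RSR: t = 92.6672°, p = 68.7529 m, q = 181.3328°, L = 100.9849 m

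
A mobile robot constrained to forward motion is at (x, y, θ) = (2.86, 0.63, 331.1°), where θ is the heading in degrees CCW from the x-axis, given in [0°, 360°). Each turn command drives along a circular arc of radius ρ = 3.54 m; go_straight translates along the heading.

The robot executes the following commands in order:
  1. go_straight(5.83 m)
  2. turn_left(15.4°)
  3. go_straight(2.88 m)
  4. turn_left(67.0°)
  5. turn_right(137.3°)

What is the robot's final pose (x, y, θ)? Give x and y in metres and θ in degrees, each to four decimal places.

set_pose: (x, y, θ) = (2.8600, 0.6300, 331.1000°), ρ = 3.54
go_straight(5.83): x += 5.83·cos θ, y += 5.83·sin θ → (7.9640, -2.1875, 331.1000°)
turn_left(15.4°): centre at ρ to the left, rotate +15.4° → (8.8484, -2.5306, 346.5000°)
go_straight(2.88): x += 2.88·cos θ, y += 2.88·sin θ → (11.6488, -3.2029, 346.5000°)
turn_left(67.0°): centre at ρ to the left, rotate +67.0° → (15.3209, -1.8664, 413.5000° ≡ 53.5000°)
turn_right(137.3°): centre at ρ to the right, rotate −137.3° → (21.6858, -3.5897, -83.8000° ≡ 276.2000°)

(21.6858, -3.5897, 276.2000°)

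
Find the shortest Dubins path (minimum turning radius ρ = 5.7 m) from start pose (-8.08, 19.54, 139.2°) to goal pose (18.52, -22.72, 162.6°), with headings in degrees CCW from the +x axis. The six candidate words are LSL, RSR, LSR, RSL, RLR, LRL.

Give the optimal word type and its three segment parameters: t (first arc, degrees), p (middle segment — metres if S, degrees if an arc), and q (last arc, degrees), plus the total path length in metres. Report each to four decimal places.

LSR: t = 189.8429°, p = 44.1875 m, q = 166.4429°, L = 79.6322 m

Let ψ = atan2(Δy, Δx) = atan2(-42.26, 26.60) = -57.8122° be the start→goal bearing.
Normalize: d = |goal − start| / ρ = 49.934633/5.7 = 8.760462, α = (θ_start − ψ) mod 360° = 197.0122° = 3.438511 rad, β = (θ_goal − ψ) mod 360° = 220.4122° = 3.846918 rad.
Common terms: sin α = -0.292575, cos α = -0.956243, sin β = -0.648282, cos β = -0.761401, cos(α−β) = 0.917755, d² = 76.745694. Work in radians in the unit-radius frame; every candidate has L = ρ·(t + p + q).
LSL: p² = 2 + d² − 2cos(α−β) + 2d(sin α − sin β) = 83.142496; p = √p² = 9.118251; φ = atan2(cos β − cos α, d + sin α − sin β) = 0.021370 rad; t = (φ − α) mod 2π = 2.866044 rad, q = (β − φ) mod 2π = 3.825548 rad → L = 5.7·(2.866044 + 9.118251 + 3.825548) = 5.7·15.809843 = 90.116106 m
RSR: p² = 2 + d² − 2cos(α−β) + 2d(sin β − sin α) = 70.677873; p = √p² = 8.407013; φ = atan2(cos α − cos β, d − sin α + sin β) = -0.023178 rad; t = (α − φ) mod 2π = 3.461689 rad, q = (φ − β) mod 2π = 2.413089 rad → L = 5.7·(3.461689 + 8.407013 + 2.413089) = 5.7·14.281792 = 81.406212 m
LSR: p² = d² − 2 + 2cos(α−β) + 2d(sin α + sin β) = 60.096525; p = √p² = 7.752195; φ = atan2(−cos α − cos β, d + sin α + sin β) − atan2(−2, p) = 0.468710 rad; t = (φ − α) mod 2π = 3.313385 rad, q = (φ − β) mod 2π = 2.904977 rad → L = 5.7·(3.313385 + 7.752195 + 2.904977) = 5.7·13.970557 = 79.632174 m
RSL: p² = d² − 2 + 2cos(α−β) − 2d(sin α + sin β) = 93.065882; p = √p² = 9.647066; φ = atan2(cos α + cos β, d − sin α − sin β) − atan2(2, p) = -0.379658 rad; t = (α − φ) mod 2π = 3.818169 rad, q = (β − φ) mod 2π = 4.226576 rad → L = 5.7·(3.818169 + 9.647066 + 4.226576) = 5.7·17.691811 = 100.843320 m
RLR: c = (6 − d² + 2cos(α−β) + 2d(sin α − sin β))/8 = -7.834734, |c| > 1 → infeasible
LRL: c = (6 − d² + 2cos(α−β) − 2d(sin α − sin β))/8 = -9.392812, |c| > 1 → infeasible
Shortest: LSR with L = 79.632174 m ≈ 79.6322 m
Convert LSR to answer units (arcs ×180/π): t = 3.313385·180/π = 189.8429°, p = ρ·p = 5.7·7.752195 = 44.1875 m, q = 2.904977·180/π = 166.4429°, L = 79.6322 m.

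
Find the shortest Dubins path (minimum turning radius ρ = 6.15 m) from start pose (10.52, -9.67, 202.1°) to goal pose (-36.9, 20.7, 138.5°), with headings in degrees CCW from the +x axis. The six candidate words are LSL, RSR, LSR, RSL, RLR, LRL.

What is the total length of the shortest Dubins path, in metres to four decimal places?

Let ψ = atan2(Δy, Δx) = atan2(30.37, -47.42) = 147.3626° be the start→goal bearing.
Normalize: d = |goal − start| / ρ = 56.311573/6.15 = 9.156353, α = (θ_start − ψ) mod 360° = 54.7374° = 0.955348 rad, β = (θ_goal − ψ) mod 360° = 351.1374° = 6.128504 rad.
Common terms: sin α = 0.816515, cos α = 0.577325, sin β = -0.154065, cos β = 0.988061, cos(α−β) = 0.444635, d² = 83.838808. Work in radians in the unit-radius frame; every candidate has L = ρ·(t + p + q).
LSL: p² = 2 + d² − 2cos(α−β) + 2d(sin α − sin β) = 102.723484; p = √p² = 10.135259; φ = atan2(cos β − cos α, d + sin α − sin β) = 0.040537 rad; t = (φ − α) mod 2π = 5.368374 rad, q = (β − φ) mod 2π = 6.087967 rad → L = 6.15·(5.368374 + 10.135259 + 6.087967) = 6.15·21.591601 = 132.788344 m
RSR: p² = 2 + d² − 2cos(α−β) + 2d(sin β − sin α) = 67.175590; p = √p² = 8.196072; φ = atan2(cos α − cos β, d − sin α + sin β) = -0.050135 rad; t = (α − φ) mod 2π = 1.005483 rad, q = (φ − β) mod 2π = 0.104547 rad → L = 6.15·(1.005483 + 8.196072 + 0.104547) = 6.15·9.306101 = 57.232521 m
LSR: p² = d² − 2 + 2cos(α−β) + 2d(sin α + sin β) = 94.859321; p = √p² = 9.739575; φ = atan2(−cos α − cos β, d + sin α + sin β) − atan2(−2, p) = 0.044436 rad; t = (φ − α) mod 2π = 5.372273 rad, q = (φ − β) mod 2π = 0.199117 rad → L = 6.15·(5.372273 + 9.739575 + 0.199117) = 6.15·15.310965 = 94.162432 m
RSL: p² = d² − 2 + 2cos(α−β) − 2d(sin α + sin β) = 70.596835; p = √p² = 8.402192; φ = atan2(cos α + cos β, d − sin α − sin β) − atan2(2, p) = -0.051434 rad; t = (α − φ) mod 2π = 1.006782 rad, q = (β − φ) mod 2π = 6.179938 rad → L = 6.15·(1.006782 + 8.402192 + 6.179938) = 6.15·15.588913 = 95.871813 m
RLR: c = (6 − d² + 2cos(α−β) + 2d(sin α − sin β))/8 = -7.396949, |c| > 1 → infeasible
LRL: c = (6 − d² + 2cos(α−β) − 2d(sin α − sin β))/8 = -11.840436, |c| > 1 → infeasible
Shortest: RSR with L = 57.232521 m ≈ 57.2325 m

57.2325 m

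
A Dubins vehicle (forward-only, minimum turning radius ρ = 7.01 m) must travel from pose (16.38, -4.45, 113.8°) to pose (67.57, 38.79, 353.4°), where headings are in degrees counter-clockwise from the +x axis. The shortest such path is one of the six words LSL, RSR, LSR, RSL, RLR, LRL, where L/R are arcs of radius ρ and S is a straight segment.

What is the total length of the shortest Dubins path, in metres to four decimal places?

69.9768 m

Let ψ = atan2(Δy, Δx) = atan2(43.24, 51.19) = 40.1877° be the start→goal bearing.
Normalize: d = |goal − start| / ρ = 67.008311/7.01 = 9.558960, α = (θ_start − ψ) mod 360° = 73.6123° = 1.284778 rad, β = (θ_goal − ψ) mod 360° = 313.2123° = 5.466587 rad.
Common terms: sin α = 0.959375, cos α = 0.282135, sin β = -0.728821, cos β = 0.684704, cos(α−β) = -0.506034, d² = 91.373719. Work in radians in the unit-radius frame; every candidate has L = ρ·(t + p + q).
LSL: p² = 2 + d² − 2cos(α−β) + 2d(sin α − sin β) = 126.660581; p = √p² = 11.254358; φ = atan2(cos β − cos α, d + sin α − sin β) = 0.035778 rad; t = (φ − α) mod 2π = 5.034185 rad, q = (β − φ) mod 2π = 5.430809 rad → L = 7.01·(5.034185 + 11.254358 + 5.430809) = 7.01·21.719353 = 152.252661 m
RSR: p² = 2 + d² − 2cos(α−β) + 2d(sin β − sin α) = 62.110992; p = √p² = 7.881053; φ = atan2(cos α − cos β, d − sin α + sin β) = -0.051103 rad; t = (α − φ) mod 2π = 1.335881 rad, q = (φ − β) mod 2π = 0.765496 rad → L = 7.01·(1.335881 + 7.881053 + 0.765496) = 7.01·9.982429 = 69.976828 m
LSR: p² = d² − 2 + 2cos(α−β) + 2d(sin α + sin β) = 92.769359; p = √p² = 9.631685; φ = atan2(−cos α − cos β, d + sin α + sin β) − atan2(−2, p) = 0.106295 rad; t = (φ − α) mod 2π = 5.104702 rad, q = (φ − β) mod 2π = 0.922894 rad → L = 7.01·(5.104702 + 9.631685 + 0.922894) = 7.01·15.659281 = 109.771562 m
RSL: p² = d² − 2 + 2cos(α−β) − 2d(sin α + sin β) = 83.953945; p = √p² = 9.162639; φ = atan2(cos α + cos β, d − sin α − sin β) − atan2(2, p) = -0.111631 rad; t = (α − φ) mod 2π = 1.396409 rad, q = (β − φ) mod 2π = 5.578218 rad → L = 7.01·(1.396409 + 9.162639 + 5.578218) = 7.01·16.137265 = 113.122229 m
RLR: c = (6 − d² + 2cos(α−β) + 2d(sin α − sin β))/8 = -6.763874, |c| > 1 → infeasible
LRL: c = (6 − d² + 2cos(α−β) − 2d(sin α − sin β))/8 = -14.832573, |c| > 1 → infeasible
Shortest: RSR with L = 69.976828 m ≈ 69.9768 m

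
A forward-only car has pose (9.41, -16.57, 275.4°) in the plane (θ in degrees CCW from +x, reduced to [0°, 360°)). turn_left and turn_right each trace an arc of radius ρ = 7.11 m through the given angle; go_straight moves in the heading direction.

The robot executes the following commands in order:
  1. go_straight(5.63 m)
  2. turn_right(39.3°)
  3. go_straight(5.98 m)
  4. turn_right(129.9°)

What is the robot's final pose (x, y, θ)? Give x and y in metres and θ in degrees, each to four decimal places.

(-7.3016, -29.7912, 106.2000°)

set_pose: (x, y, θ) = (9.4100, -16.5700, 275.4000°), ρ = 7.11
go_straight(5.63): x += 5.63·cos θ, y += 5.63·sin θ → (9.9398, -22.1750, 275.4000°)
turn_right(39.3°): centre at ρ to the right, rotate −39.3° → (8.7628, -26.8097, 236.1000°)
go_straight(5.98): x += 5.98·cos θ, y += 5.98·sin θ → (5.4275, -31.7732, 236.1000°)
turn_right(129.9°): centre at ρ to the right, rotate −129.9° → (-7.3016, -29.7912, 106.2000°)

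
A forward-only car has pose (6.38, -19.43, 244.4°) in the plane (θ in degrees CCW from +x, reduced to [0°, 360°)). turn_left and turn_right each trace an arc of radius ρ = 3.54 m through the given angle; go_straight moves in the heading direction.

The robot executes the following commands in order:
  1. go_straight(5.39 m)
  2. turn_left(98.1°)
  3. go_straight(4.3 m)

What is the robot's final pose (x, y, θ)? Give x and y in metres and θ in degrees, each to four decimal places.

set_pose: (x, y, θ) = (6.3800, -19.4300, 244.4000°), ρ = 3.54
go_straight(5.39): x += 5.39·cos θ, y += 5.39·sin θ → (4.0511, -24.2909, 244.4000°)
turn_left(98.1°): centre at ρ to the left, rotate +98.1° → (6.1790, -29.1966, 342.5000°)
go_straight(4.3): x += 4.3·cos θ, y += 4.3·sin θ → (10.2800, -30.4897, 342.5000°)

(10.2800, -30.4897, 342.5000°)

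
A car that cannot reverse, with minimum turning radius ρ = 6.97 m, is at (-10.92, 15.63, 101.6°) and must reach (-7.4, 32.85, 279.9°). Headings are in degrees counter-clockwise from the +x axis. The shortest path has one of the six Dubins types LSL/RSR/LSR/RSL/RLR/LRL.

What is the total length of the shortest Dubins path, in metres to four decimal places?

Let ψ = atan2(Δy, Δx) = atan2(17.22, 3.52) = 78.4471° be the start→goal bearing.
Normalize: d = |goal − start| / ρ = 17.576086/6.97 = 2.521677, α = (θ_start − ψ) mod 360° = 23.1529° = 0.404094 rad, β = (θ_goal − ψ) mod 360° = 201.4529° = 3.516016 rad.
Common terms: sin α = 0.393186, cos α = 0.919459, sin β = -0.365736, cos β = -0.930719, cos(α−β) = -0.999560, d² = 6.358853. Work in radians in the unit-radius frame; every candidate has L = ρ·(t + p + q).
LSL: p² = 2 + d² − 2cos(α−β) + 2d(sin α − sin β) = 14.185482; p = √p² = 3.766362; φ = atan2(cos β − cos α, d + sin α − sin β) = -0.513510 rad; t = (φ − α) mod 2π = 5.365582 rad, q = (β − φ) mod 2π = 4.029526 rad → L = 6.97·(5.365582 + 3.766362 + 4.029526) = 6.97·13.161469 = 91.735441 m
RSR: p² = 2 + d² − 2cos(α−β) + 2d(sin β − sin α) = 6.530463; p = √p² = 2.555477; φ = atan2(cos α − cos β, d − sin α + sin β) = 0.809591 rad; t = (α − φ) mod 2π = 5.877689 rad, q = (φ − β) mod 2π = 3.576760 rad → L = 6.97·(5.877689 + 2.555477 + 3.576760) = 6.97·12.009926 = 83.709182 m
LSR: p² = d² − 2 + 2cos(α−β) + 2d(sin α + sin β) = 2.498173; p = √p² = 1.580561; φ = atan2(−cos α − cos β, d + sin α + sin β) − atan2(−2, p) = 0.906427 rad; t = (φ − α) mod 2π = 0.502333 rad, q = (φ − β) mod 2π = 3.673597 rad → L = 6.97·(0.502333 + 1.580561 + 3.673597) = 6.97·5.756491 = 40.122741 m
RSL: p² = d² − 2 + 2cos(α−β) − 2d(sin α + sin β) = 2.221293; p = √p² = 1.490400; φ = atan2(cos α + cos β, d − sin α − sin β) − atan2(2, p) = -0.934888 rad; t = (α − φ) mod 2π = 1.338982 rad, q = (β − φ) mod 2π = 4.450904 rad → L = 6.97·(1.338982 + 1.490400 + 4.450904) = 6.97·7.280287 = 50.743601 m
RLR: c = (6 − d² + 2cos(α−β) + 2d(sin α − sin β))/8 = 0.183692; p = 2π − arccos c = 4.897130 rad; φ = atan2(cos α − cos β, d − sin α + sin β) = 0.809591 rad; t = (α − φ + p/2) mod 2π = 2.043068 rad, q = (α − β − t + p) mod 2π = 6.025325 rad → L = 6.97·(2.043068 + 4.897130 + 6.025325) = 6.97·12.965524 = 90.369699 m
LRL: c = (6 − d² + 2cos(α−β) − 2d(sin α − sin β))/8 = -0.773185; p = 2π − arccos c = 3.828540 rad; φ = atan2(cos β − cos α, d + sin α − sin β) = -0.513510 rad; t = (φ − α + p/2) mod 2π = 0.996667 rad, q = (β − α − t + p) mod 2π = 5.943796 rad → L = 6.97·(0.996667 + 3.828540 + 5.943796) = 6.97·10.769003 = 75.059950 m
Shortest: LSR with L = 40.122741 m ≈ 40.1227 m

40.1227 m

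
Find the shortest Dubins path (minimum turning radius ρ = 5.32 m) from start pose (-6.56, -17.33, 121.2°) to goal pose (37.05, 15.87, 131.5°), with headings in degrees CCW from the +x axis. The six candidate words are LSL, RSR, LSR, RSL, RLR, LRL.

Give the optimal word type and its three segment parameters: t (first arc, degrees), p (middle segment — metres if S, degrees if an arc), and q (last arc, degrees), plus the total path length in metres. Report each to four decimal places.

Let ψ = atan2(Δy, Δx) = atan2(33.20, 43.61) = 37.2818° be the start→goal bearing.
Normalize: d = |goal − start| / ρ = 54.809416/5.32 = 10.302522, α = (θ_start − ψ) mod 360° = 83.9182° = 1.464649 rad, β = (θ_goal − ψ) mod 360° = 94.2182° = 1.644418 rad.
Common terms: sin α = 0.994372, cos α = 0.105948, sin β = 0.997291, cos β = -0.073555, cos(α−β) = 0.983885, d² = 106.141956. Work in radians in the unit-radius frame; every candidate has L = ρ·(t + p + q).
LSL: p² = 2 + d² − 2cos(α−β) + 2d(sin α − sin β) = 106.114031; p = √p² = 10.301166; φ = atan2(cos β − cos α, d + sin α − sin β) = -0.017426 rad; t = (φ − α) mod 2π = 4.801110 rad, q = (β − φ) mod 2π = 1.661845 rad → L = 5.32·(4.801110 + 10.301166 + 1.661845) = 5.32·16.764121 = 89.185122 m
RSR: p² = 2 + d² − 2cos(α−β) + 2d(sin β − sin α) = 106.234341; p = √p² = 10.307004; φ = atan2(cos α − cos β, d − sin α + sin β) = 0.017417 rad; t = (α − φ) mod 2π = 1.447233 rad, q = (φ − β) mod 2π = 4.656184 rad → L = 5.32·(1.447233 + 10.307004 + 4.656184) = 5.32·16.410421 = 87.303439 m
LSR: p² = d² − 2 + 2cos(α−β) + 2d(sin α + sin β) = 147.148026; p = √p² = 12.130459; φ = atan2(−cos α − cos β, d + sin α + sin β) − atan2(−2, p) = 0.160769 rad; t = (φ − α) mod 2π = 4.979305 rad, q = (φ − β) mod 2π = 4.799536 rad → L = 5.32·(4.979305 + 12.130459 + 4.799536) = 5.32·21.909300 = 116.557478 m
RSL: p² = d² − 2 + 2cos(α−β) − 2d(sin α + sin β) = 65.071427; p = √p² = 8.066686; φ = atan2(cos α + cos β, d − sin α − sin β) − atan2(2, p) = -0.239135 rad; t = (α − φ) mod 2π = 1.703784 rad, q = (β − φ) mod 2π = 1.883553 rad → L = 5.32·(1.703784 + 8.066686 + 1.883553) = 5.32·11.654024 = 61.999407 m
RLR: c = (6 − d² + 2cos(α−β) + 2d(sin α − sin β))/8 = -12.279293, |c| > 1 → infeasible
LRL: c = (6 − d² + 2cos(α−β) − 2d(sin α − sin β))/8 = -12.264254, |c| > 1 → infeasible
Shortest: RSL with L = 61.999407 m ≈ 61.9994 m
Convert RSL to answer units (arcs ×180/π): t = 1.703784·180/π = 97.6197°, p = ρ·p = 5.32·8.066686 = 42.9148 m, q = 1.883553·180/π = 107.9197°, L = 61.9994 m.

RSL: t = 97.6197°, p = 42.9148 m, q = 107.9197°, L = 61.9994 m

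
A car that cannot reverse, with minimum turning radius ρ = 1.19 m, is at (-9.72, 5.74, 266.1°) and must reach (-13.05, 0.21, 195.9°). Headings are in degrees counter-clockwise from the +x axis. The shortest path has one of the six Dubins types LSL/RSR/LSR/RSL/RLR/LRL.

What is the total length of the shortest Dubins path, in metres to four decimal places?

Let ψ = atan2(Δy, Δx) = atan2(-5.53, -3.33) = -121.0551° be the start→goal bearing.
Normalize: d = |goal − start| / ρ = 6.455215/1.19 = 5.424550, α = (θ_start − ψ) mod 360° = 27.1551° = 0.473946 rad, β = (θ_goal − ψ) mod 360° = 316.9551° = 5.531910 rad.
Common terms: sin α = 0.456401, cos α = 0.889774, sin β = -0.682571, cos β = 0.730819, cos(α−β) = 0.338738, d² = 29.425747. Work in radians in the unit-radius frame; every candidate has L = ρ·(t + p + q).
LSL: p² = 2 + d² − 2cos(α−β) + 2d(sin α − sin β) = 43.105093; p = √p² = 6.565447; φ = atan2(cos β − cos α, d + sin α − sin β) = -0.024213 rad; t = (φ − α) mod 2π = 5.785026 rad, q = (β − φ) mod 2π = 5.556123 rad → L = 1.19·(5.785026 + 6.565447 + 5.556123) = 1.19·17.906596 = 21.308850 m
RSR: p² = 2 + d² − 2cos(α−β) + 2d(sin β − sin α) = 18.391449; p = √p² = 4.288525; φ = atan2(cos α − cos β, d − sin α + sin β) = 0.037074 rad; t = (α − φ) mod 2π = 0.436872 rad, q = (φ − β) mod 2π = 0.788349 rad → L = 1.19·(0.436872 + 4.288525 + 0.788349) = 1.19·5.513746 = 6.561358 m
LSR: p² = d² − 2 + 2cos(α−β) + 2d(sin α + sin β) = 25.649473; p = √p² = 5.064531; φ = atan2(−cos α − cos β, d + sin α + sin β) − atan2(−2, p) = 0.073904 rad; t = (φ − α) mod 2π = 5.883143 rad, q = (φ − β) mod 2π = 0.825179 rad → L = 1.19·(5.883143 + 5.064531 + 0.825179) = 1.19·11.772853 = 14.009696 m
RSL: p² = d² − 2 + 2cos(α−β) − 2d(sin α + sin β) = 30.556972; p = √p² = 5.527836; φ = atan2(cos α + cos β, d − sin α − sin β) − atan2(2, p) = -0.067855 rad; t = (α − φ) mod 2π = 0.541801 rad, q = (β − φ) mod 2π = 5.599765 rad → L = 1.19·(0.541801 + 5.527836 + 5.599765) = 1.19·11.669402 = 13.886588 m
RLR: c = (6 − d² + 2cos(α−β) + 2d(sin α − sin β))/8 = -1.298931, |c| > 1 → infeasible
LRL: c = (6 − d² + 2cos(α−β) − 2d(sin α − sin β))/8 = -4.388137, |c| > 1 → infeasible
Shortest: RSR with L = 6.561358 m ≈ 6.5614 m

6.5614 m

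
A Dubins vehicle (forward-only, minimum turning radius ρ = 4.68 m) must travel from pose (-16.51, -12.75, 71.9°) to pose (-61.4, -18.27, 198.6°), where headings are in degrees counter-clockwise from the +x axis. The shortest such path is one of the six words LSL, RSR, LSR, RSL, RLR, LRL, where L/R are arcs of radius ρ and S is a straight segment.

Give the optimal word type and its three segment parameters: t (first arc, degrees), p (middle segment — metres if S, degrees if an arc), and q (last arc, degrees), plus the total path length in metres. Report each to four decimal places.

LSL: t = 124.4272°, p = 40.5856 m, q = 2.2728°, L = 50.9346 m

Let ψ = atan2(Δy, Δx) = atan2(-5.52, -44.89) = -172.9897° be the start→goal bearing.
Normalize: d = |goal − start| / ρ = 45.228116/4.68 = 9.664127, α = (θ_start − ψ) mod 360° = 244.8897° = 4.274131 rad, β = (θ_goal − ψ) mod 360° = 11.5897° = 0.202278 rad.
Common terms: sin α = -0.905492, cos α = -0.424362, sin β = 0.200902, cos β = 0.979611, cos(α−β) = -0.597625, d² = 93.395358. Work in radians in the unit-radius frame; every candidate has L = ρ·(t + p + q).
LSL: p² = 2 + d² − 2cos(α−β) + 2d(sin α − sin β) = 75.205943; p = √p² = 8.672136; φ = atan2(cos β − cos α, d + sin α − sin β) = 0.162610 rad; t = (φ − α) mod 2π = 2.171664 rad, q = (β − φ) mod 2π = 0.039668 rad → L = 4.68·(2.171664 + 8.672136 + 0.039668) = 4.68·10.883468 = 50.934631 m
RSR: p² = 2 + d² − 2cos(α−β) + 2d(sin β − sin α) = 117.975275; p = √p² = 10.861642; φ = atan2(cos α − cos β, d − sin α + sin β) = -0.129622 rad; t = (α − φ) mod 2π = 4.403754 rad, q = (φ − β) mod 2π = 5.951285 rad → L = 4.68·(4.403754 + 10.861642 + 5.951285) = 4.68·21.216681 = 99.294066 m
LSR: p² = d² − 2 + 2cos(α−β) + 2d(sin α + sin β) = 76.581597; p = √p² = 8.751091; φ = atan2(−cos α − cos β, d + sin α + sin β) − atan2(−2, p) = 0.162790 rad; t = (φ − α) mod 2π = 2.171844 rad, q = (φ − β) mod 2π = 6.243697 rad → L = 4.68·(2.171844 + 8.751091 + 6.243697) = 4.68·17.166633 = 80.339841 m
RSL: p² = d² − 2 + 2cos(α−β) − 2d(sin α + sin β) = 103.818619; p = √p² = 10.189142; φ = atan2(cos α + cos β, d − sin α − sin β) − atan2(2, p) = -0.140324 rad; t = (α − φ) mod 2π = 4.414455 rad, q = (β − φ) mod 2π = 0.342602 rad → L = 4.68·(4.414455 + 10.189142 + 0.342602) = 4.68·14.946200 = 69.948214 m
RLR: c = (6 − d² + 2cos(α−β) + 2d(sin α − sin β))/8 = -13.746909, |c| > 1 → infeasible
LRL: c = (6 − d² + 2cos(α−β) − 2d(sin α − sin β))/8 = -8.400743, |c| > 1 → infeasible
Shortest: LSL with L = 50.934631 m ≈ 50.9346 m
Convert LSL to answer units (arcs ×180/π): t = 2.171664·180/π = 124.4272°, p = ρ·p = 4.68·8.672136 = 40.5856 m, q = 0.039668·180/π = 2.2728°, L = 50.9346 m.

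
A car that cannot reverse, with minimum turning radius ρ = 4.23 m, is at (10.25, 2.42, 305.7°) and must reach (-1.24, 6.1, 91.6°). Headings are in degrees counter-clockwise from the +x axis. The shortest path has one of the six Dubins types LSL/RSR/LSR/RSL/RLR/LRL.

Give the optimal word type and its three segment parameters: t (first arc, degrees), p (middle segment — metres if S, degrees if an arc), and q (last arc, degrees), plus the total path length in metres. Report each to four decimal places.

Let ψ = atan2(Δy, Δx) = atan2(3.68, -11.49) = 162.2409° be the start→goal bearing.
Normalize: d = |goal − start| / ρ = 12.064929/4.23 = 2.852229, α = (θ_start − ψ) mod 360° = 143.4591° = 2.503834 rad, β = (θ_goal − ψ) mod 360° = 289.3591° = 5.050270 rad.
Common terms: sin α = 0.595396, cos α = -0.803433, sin β = -0.943459, cos β = 0.331488, cos(α−β) = -0.828060, d² = 8.135210. Work in radians in the unit-radius frame; every candidate has L = ρ·(t + p + q).
LSL: p² = 2 + d² − 2cos(α−β) + 2d(sin α − sin β) = 20.569665; p = √p² = 4.535379; φ = atan2(cos β − cos α, d + sin α − sin β) = 0.252925 rad; t = (φ − α) mod 2π = 4.032276 rad, q = (β − φ) mod 2π = 4.797344 rad → L = 4.23·(4.032276 + 4.535379 + 4.797344) = 4.23·13.365000 = 56.533950 m
RSR: p² = 2 + d² − 2cos(α−β) + 2d(sin β − sin α) = 3.012997; p = √p² = 1.735799; φ = atan2(cos α − cos β, d − sin α + sin β) = -0.712638 rad; t = (α − φ) mod 2π = 3.216473 rad, q = (φ − β) mod 2π = 0.520277 rad → L = 4.23·(3.216473 + 1.735799 + 0.520277) = 4.23·5.472548 = 23.148880 m
LSR: p² = d² − 2 + 2cos(α−β) + 2d(sin α + sin β) = 2.493576; p = √p² = 1.579106; φ = atan2(−cos α − cos β, d + sin α + sin β) − atan2(−2, p) = 1.088737 rad; t = (φ − α) mod 2π = 4.868088 rad, q = (φ − β) mod 2π = 2.321652 rad → L = 4.23·(4.868088 + 1.579106 + 2.321652) = 4.23·8.768846 = 37.092218 m
RSL: p² = d² − 2 + 2cos(α−β) − 2d(sin α + sin β) = 6.464603; p = √p² = 2.542558; φ = atan2(cos α + cos β, d − sin α − sin β) − atan2(2, p) = -0.812936 rad; t = (α − φ) mod 2π = 3.316771 rad, q = (β − φ) mod 2π = 5.863206 rad → L = 4.23·(3.316771 + 2.542558 + 5.863206) = 4.23·11.722535 = 49.586322 m
RLR: c = (6 − d² + 2cos(α−β) + 2d(sin α − sin β))/8 = 0.623375; p = 2π − arccos c = 5.385441 rad; φ = atan2(cos α − cos β, d − sin α + sin β) = -0.712638 rad; t = (α − φ + p/2) mod 2π = 5.909193 rad, q = (α − β − t + p) mod 2π = 3.212998 rad → L = 4.23·(5.909193 + 5.385441 + 3.212998) = 4.23·14.507632 = 61.367284 m
LRL: c = (6 − d² + 2cos(α−β) − 2d(sin α − sin β))/8 = -1.571208, |c| > 1 → infeasible
Shortest: RSR with L = 23.148880 m ≈ 23.1489 m
Convert RSR to answer units (arcs ×180/π): t = 3.216473·180/π = 184.2903°, p = ρ·p = 4.23·1.735799 = 7.3424 m, q = 0.520277·180/π = 29.8097°, L = 23.1489 m.

RSR: t = 184.2903°, p = 7.3424 m, q = 29.8097°, L = 23.1489 m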